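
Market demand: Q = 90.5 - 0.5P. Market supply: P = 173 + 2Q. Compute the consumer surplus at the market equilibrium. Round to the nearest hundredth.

4.00

Rewriting demand in inverse form: P = 181 - 2Q.
Setting demand equal to supply, 8 = 4Q, so Q* = 2 and P* = 177.
The demand choke price is 181, so CS = (1/2)(Q*)(181 - P*) = (1/2)(2)(4) = 4.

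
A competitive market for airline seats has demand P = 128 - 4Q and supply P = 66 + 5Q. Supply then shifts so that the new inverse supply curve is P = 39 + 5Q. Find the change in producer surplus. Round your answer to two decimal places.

Initial equilibrium: Q_0 = 6.8889, P_0 = 100.4444; CS_0 = (1/2)(6.8889)(27.5556) = 94.9136, PS_0 = (1/2)(6.8889)(34.4444) = 118.642.
New equilibrium: 128 - 4Q = 39 + 5Q gives Q_1 = 9.8889, P_1 = 88.4444; CS_1 = 195.5802, PS_1 = 244.4753.
Change in producer surplus = 244.4753 - 118.642 = 125.8333.

125.83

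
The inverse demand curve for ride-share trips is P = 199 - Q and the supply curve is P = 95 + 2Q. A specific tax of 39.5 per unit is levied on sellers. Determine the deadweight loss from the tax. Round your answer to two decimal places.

Without the tax, 199 - Q = 95 + 2Q so Q* = 34.6667 and P* = 164.3333.
With the tax, sellers need 39.5 more per unit: 199 - Q = 95 + 2Q + 39.5, so Q_t = 21.5. Buyers pay P_b = 177.5; sellers receive P_s = P_b - 39.5 = 138.
The welfare triangle lost has base Q* - Q_t = 13.1667 and height t = 39.5, so DWL = (1/2)(13.1667)(39.5) = 260.0417.

260.04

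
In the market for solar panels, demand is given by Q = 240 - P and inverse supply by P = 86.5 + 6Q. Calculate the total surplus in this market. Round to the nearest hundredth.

Rewriting demand in inverse form: P = 240 - Q.
Equilibrium: 240 - Q = 86.5 + 6Q, so Q* = 21.9286 and P* = 218.0714.
CS = (1/2)(21.9286)(21.9286) = 240.4311 and PS = (1/2)(21.9286)(131.5714) = 1442.5867, so total surplus = 1683.0179.

1683.02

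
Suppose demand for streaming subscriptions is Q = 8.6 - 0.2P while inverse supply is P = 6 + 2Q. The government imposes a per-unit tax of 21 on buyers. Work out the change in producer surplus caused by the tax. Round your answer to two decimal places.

-22.71

Rewriting demand in inverse form: P = 43 - 5Q.
Without the tax, 43 - 5Q = 6 + 2Q so Q* = 5.2857 and P* = 16.5714.
With the tax, buyers' net willingness to pay falls by 21: (43 - 21) - 5Q = 6 + 2Q, so Q_t = 2.2857. Buyers pay P_b = 31.5714; sellers receive P_s = P_b - 21 = 10.5714.
PS falls from (1/2)(5.2857)(10.5714) = 27.9388 to (1/2)(2.2857)(4.5714) = 5.2245, a change of -22.7143.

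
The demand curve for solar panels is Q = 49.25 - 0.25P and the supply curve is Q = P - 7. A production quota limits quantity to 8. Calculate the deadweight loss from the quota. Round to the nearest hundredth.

2250.00

Rewriting demand in inverse form: P = 197 - 4Q.
Rewriting supply in inverse form: P = 7 + Q.
Without the quota, 197 - 4Q = 7 + Q gives Q* = 38.
At Q = 8 the demand price is 197 - 4(8) = 165 and the supply price is 7 + (8) = 15.
DWL = (1/2)(gap between curves at 8) x (Q* - 8) = (1/2)(150)(30) = 2250.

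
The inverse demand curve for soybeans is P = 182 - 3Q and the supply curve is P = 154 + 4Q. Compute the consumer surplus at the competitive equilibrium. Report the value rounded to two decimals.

Set 182 - 3Q = 154 + 4Q, which gives 28 = 7Q, so Q* = 4 and P* = 182 - 3(4) = 170.
CS is the area between the demand curve and P* from 0 to Q*: (1/2)(4)(12) = 24.

24.00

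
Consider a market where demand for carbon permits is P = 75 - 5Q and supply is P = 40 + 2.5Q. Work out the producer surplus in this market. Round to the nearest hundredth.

Equilibrium: 75 - 5Q = 40 + 2.5Q, so Q* = 4.6667 and P* = 51.6667.
The supply curve's price intercept is 40, so PS = (1/2)(Q*)(P* - 40) = (1/2)(4.6667)(11.6667) = 27.2222.

27.22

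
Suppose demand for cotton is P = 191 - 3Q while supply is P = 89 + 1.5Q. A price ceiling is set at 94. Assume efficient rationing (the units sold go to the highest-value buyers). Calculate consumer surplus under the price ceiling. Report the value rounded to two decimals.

306.67

Free-market equilibrium: 191 - 3Q = 89 + 1.5Q gives Q* = 22.6667, P* = 123.
At P = 94, sellers supply (94 - 89)/1.5 = 3.3333 while buyers want more, so the quantity traded is 3.3333 at price 94.
The demand price at Q = 3.3333 is 181. CS is the trapezoid between demand and 94 over [0, 3.3333]: (1/2)[(191 - 94) + (181 - 94)](3.3333) = 306.6667.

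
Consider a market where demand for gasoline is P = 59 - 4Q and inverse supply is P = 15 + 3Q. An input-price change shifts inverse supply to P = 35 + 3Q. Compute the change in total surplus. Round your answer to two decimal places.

Initial equilibrium: Q_0 = 6.2857, P_0 = 33.8571; CS_0 = (1/2)(6.2857)(25.1429) = 79.0204, PS_0 = (1/2)(6.2857)(18.8571) = 59.2653.
New equilibrium: 59 - 4Q = 35 + 3Q gives Q_1 = 3.4286, P_1 = 45.2857; CS_1 = 23.5102, PS_1 = 17.6327.
Change in total surplus = (23.5102 + 17.6327) - (79.0204 + 59.2653) = -97.1429.

-97.14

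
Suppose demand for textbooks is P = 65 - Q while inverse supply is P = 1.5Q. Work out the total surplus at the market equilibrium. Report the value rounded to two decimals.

845.00

Setting demand equal to supply, 65 = 2.5Q, so Q* = 26 and P* = 39.
Total surplus is the full triangle between the curves from 0 to Q*: (1/2)(26)(65 - 0) = 845.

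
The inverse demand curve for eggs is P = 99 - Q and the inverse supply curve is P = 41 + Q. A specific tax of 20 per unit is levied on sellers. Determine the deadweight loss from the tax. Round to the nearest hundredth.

100.00

Pre-tax equilibrium: 99 - Q = 41 + Q gives Q* = 29, P* = 70.
With the tax, sellers need 20 more per unit: 99 - Q = 41 + Q + 20, so Q_t = 19. Buyers pay P_b = 80; sellers receive P_s = P_b - 20 = 60.
Deadweight loss is the triangle between the curves from Q_t to Q*: (1/2)(29 - 19)(20) = 100.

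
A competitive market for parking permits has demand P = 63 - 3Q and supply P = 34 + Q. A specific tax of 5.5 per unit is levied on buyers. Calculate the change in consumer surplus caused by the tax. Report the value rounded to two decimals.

-27.07

Pre-tax equilibrium: 63 - 3Q = 34 + Q gives Q* = 7.25, P* = 41.25.
With the tax, buyers' net willingness to pay falls by 5.5: (63 - 5.5) - 3Q = 34 + Q, so Q_t = 5.875. Buyers pay P_b = 45.375; sellers receive P_s = P_b - 5.5 = 39.875.
CS falls from (1/2)(7.25)(21.75) = 78.8438 to (1/2)(5.875)(17.625) = 51.7734, a change of -27.0703.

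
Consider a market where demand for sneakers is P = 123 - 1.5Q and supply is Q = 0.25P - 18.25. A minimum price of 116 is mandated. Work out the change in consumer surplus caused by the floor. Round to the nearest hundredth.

Rewriting supply in inverse form: P = 73 + 4Q.
Without the control, 123 - 1.5Q = 73 + 4Q so Q* = 9.0909 and P* = 109.3636.
At the floor price 116, quantity demanded is (123 - 116)/1.5 = 4.6667; demand is the short side, so Q = 4.6667 trades at P = 116.
CS goes from (1/2)(9.0909)(13.6364) = 61.9835 to 16.3333 (computed as (123 - 116)(4.6667) - (1/2)(1.5)(4.6667)^2), a change of -45.6501.

-45.65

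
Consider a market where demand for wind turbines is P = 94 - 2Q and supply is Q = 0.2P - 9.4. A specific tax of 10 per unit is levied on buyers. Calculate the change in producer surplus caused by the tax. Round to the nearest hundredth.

-42.86

Rewriting supply in inverse form: P = 47 + 5Q.
Without the tax, 94 - 2Q = 47 + 5Q so Q* = 6.7143 and P* = 80.5714.
A tax on buyers shifts demand down by 10: (94 - 10) - 2Q = 47 + 5Q, so Q_t = 5.2857. Buyers pay P_b = 83.4286; sellers receive P_s = P_b - 10 = 73.4286.
PS falls from (1/2)(6.7143)(33.5714) = 112.7041 to (1/2)(5.2857)(26.4286) = 69.8469, a change of -42.8571.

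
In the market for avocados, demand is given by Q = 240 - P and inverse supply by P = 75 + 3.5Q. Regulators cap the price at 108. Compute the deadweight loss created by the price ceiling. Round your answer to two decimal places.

1669.31

Rewriting demand in inverse form: P = 240 - Q.
Free-market equilibrium: 240 - Q = 75 + 3.5Q gives Q* = 36.6667, P* = 203.3333.
At the ceiling price 108, quantity supplied is (108 - 75)/3.5 = 9.4286; supply is the short side, so Q = 9.4286 trades at P = 108.
The lost-trades triangle has base Q* - 9.4286 = 27.2381 and height equal to the gap between the curves at Q = 9.4286, which is 230.5714 - 108 = 122.5714. DWL = (1/2)(27.2381)(122.5714) = 1669.3061.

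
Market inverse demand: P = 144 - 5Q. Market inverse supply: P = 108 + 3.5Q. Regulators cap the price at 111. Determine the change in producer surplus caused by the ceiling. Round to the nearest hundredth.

-30.11

Without the control, 144 - 5Q = 108 + 3.5Q so Q* = 4.2353 and P* = 122.8235.
At P = 111, sellers supply (111 - 108)/3.5 = 0.8571 while buyers want more, so the quantity traded is 0.8571 at price 111.
PS goes from (1/2)(4.2353)(14.8235) = 31.391 to 1.2857 (computed as (111 - 108)(0.8571) - (1/2)(3.5)(0.8571)^2), a change of -30.1053.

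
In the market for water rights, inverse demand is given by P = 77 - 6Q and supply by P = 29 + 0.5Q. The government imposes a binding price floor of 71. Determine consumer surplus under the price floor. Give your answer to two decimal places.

3.00

Without the control, 77 - 6Q = 29 + 0.5Q so Q* = 7.3846 and P* = 32.6923.
At P = 71, buyers demand (77 - 71)/6 = 1 while sellers would supply more, so the quantity traded is 1 at price 71.
CS is the triangle under demand above 71: (1/2)(1)(77 - 71) = 3.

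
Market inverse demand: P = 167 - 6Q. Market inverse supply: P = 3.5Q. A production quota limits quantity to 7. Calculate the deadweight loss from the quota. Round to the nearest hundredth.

531.59

Without the quota, 167 - 6Q = 3.5Q gives Q* = 17.5789.
At Q = 7 the demand price is 167 - 6(7) = 125 and the supply price is 0 + 3.5(7) = 24.5.
DWL = (1/2)(gap between curves at 7) x (Q* - 7) = (1/2)(100.5)(10.5789) = 531.5921.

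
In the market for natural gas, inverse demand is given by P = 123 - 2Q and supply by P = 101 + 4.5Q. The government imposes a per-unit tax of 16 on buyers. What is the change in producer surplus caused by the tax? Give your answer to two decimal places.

-23.86

Pre-tax equilibrium: 123 - 2Q = 101 + 4.5Q gives Q* = 3.3846, P* = 116.2308.
A tax on buyers shifts demand down by 16: (123 - 16) - 2Q = 101 + 4.5Q, so Q_t = 0.9231. Buyers pay P_b = 121.1538; sellers receive P_s = P_b - 16 = 105.1538.
Producers lose the trapezoid between P_s and P* out to Q_t plus the triangle from Q_t to Q*: change in PS = 1.9172 - 25.7751 = -23.858.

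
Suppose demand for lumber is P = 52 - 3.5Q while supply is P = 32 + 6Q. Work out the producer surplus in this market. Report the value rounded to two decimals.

13.30

Set 52 - 3.5Q = 32 + 6Q, which gives 20 = 9.5Q, so Q* = 2.1053 and P* = 52 - 3.5(2.1053) = 44.6316.
The supply curve's price intercept is 32, so PS = (1/2)(Q*)(P* - 32) = (1/2)(2.1053)(12.6316) = 13.2964.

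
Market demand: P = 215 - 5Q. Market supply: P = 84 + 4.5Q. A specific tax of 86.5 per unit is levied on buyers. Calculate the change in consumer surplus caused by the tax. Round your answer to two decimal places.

-420.52

Without the tax, 215 - 5Q = 84 + 4.5Q so Q* = 13.7895 and P* = 146.0526.
A tax on buyers shifts demand down by 86.5: (215 - 86.5) - 5Q = 84 + 4.5Q, so Q_t = 4.6842. Buyers pay P_b = 191.5789; sellers receive P_s = P_b - 86.5 = 105.0789.
CS falls from (1/2)(13.7895)(68.9474) = 475.374 to (1/2)(4.6842)(23.4211) = 54.8546, a change of -420.5194.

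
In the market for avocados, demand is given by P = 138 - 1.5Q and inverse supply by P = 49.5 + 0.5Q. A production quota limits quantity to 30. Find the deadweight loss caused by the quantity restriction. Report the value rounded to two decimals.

203.06

Without the quota, 138 - 1.5Q = 49.5 + 0.5Q gives Q* = 44.25.
At Q = 30 the demand price is 138 - 1.5(30) = 93 and the supply price is 49.5 + 0.5(30) = 64.5.
DWL = (1/2)(gap between curves at 30) x (Q* - 30) = (1/2)(28.5)(14.25) = 203.0625.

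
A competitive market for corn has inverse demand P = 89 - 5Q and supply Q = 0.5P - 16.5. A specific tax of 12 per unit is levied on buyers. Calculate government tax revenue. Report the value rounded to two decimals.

Rewriting supply in inverse form: P = 33 + 2Q.
Pre-tax equilibrium: 89 - 5Q = 33 + 2Q gives Q* = 8, P* = 49.
With the tax, buyers' net willingness to pay falls by 12: (89 - 12) - 5Q = 33 + 2Q, so Q_t = 6.2857. Buyers pay P_b = 57.5714; sellers receive P_s = P_b - 12 = 45.5714.
Tax revenue = t x Q_t = 12 x 6.2857 = 75.4286.

75.43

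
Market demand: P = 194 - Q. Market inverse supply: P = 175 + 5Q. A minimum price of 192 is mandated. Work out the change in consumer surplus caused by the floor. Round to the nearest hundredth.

-3.01

Free-market equilibrium: 194 - Q = 175 + 5Q gives Q* = 3.1667, P* = 190.8333.
At the floor price 192, quantity demanded is (194 - 192)/1 = 2; demand is the short side, so Q = 2 trades at P = 192.
CS goes from (1/2)(3.1667)(3.1667) = 5.0139 to 2 (computed as (194 - 192)(2) - (1/2)(1)(2)^2), a change of -3.0139.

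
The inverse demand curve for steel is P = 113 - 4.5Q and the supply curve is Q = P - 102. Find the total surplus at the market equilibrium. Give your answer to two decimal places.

Rewriting supply in inverse form: P = 102 + Q.
Set 113 - 4.5Q = 102 + Q, which gives 11 = 5.5Q, so Q* = 2 and P* = 113 - 4.5(2) = 104.
Total surplus is the full triangle between the curves from 0 to Q*: (1/2)(2)(113 - 102) = 11.

11.00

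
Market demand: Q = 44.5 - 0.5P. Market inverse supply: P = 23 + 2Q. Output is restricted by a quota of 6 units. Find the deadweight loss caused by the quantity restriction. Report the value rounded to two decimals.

Rewriting demand in inverse form: P = 89 - 2Q.
Unrestricted equilibrium: Q* = (89 - 23)/(2 + 2) = 16.5.
At Q = 6 the demand price is 89 - 2(6) = 77 and the supply price is 23 + 2(6) = 35.
DWL = (1/2)(gap between curves at 6) x (Q* - 6) = (1/2)(42)(10.5) = 220.5.

220.50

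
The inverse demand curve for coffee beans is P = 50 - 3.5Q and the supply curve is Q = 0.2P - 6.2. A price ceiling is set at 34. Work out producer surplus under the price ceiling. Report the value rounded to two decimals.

Rewriting supply in inverse form: P = 31 + 5Q.
Free-market equilibrium: 50 - 3.5Q = 31 + 5Q gives Q* = 2.2353, P* = 42.1765.
At the ceiling price 34, quantity supplied is (34 - 31)/5 = 0.6; supply is the short side, so Q = 0.6 trades at P = 34.
PS is the triangle above supply below 34: (1/2)(0.6)(34 - 31) = 0.9.

0.90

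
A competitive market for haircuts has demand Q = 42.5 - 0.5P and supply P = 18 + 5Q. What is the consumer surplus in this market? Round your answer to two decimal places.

Rewriting demand in inverse form: P = 85 - 2Q.
Equilibrium: 85 - 2Q = 18 + 5Q, so Q* = 9.5714 and P* = 65.8571.
Consumer surplus is the triangle under demand above P*: (1/2)(9.5714)(85 - 65.8571) = (1/2)(9.5714)(19.1429) = 91.6122.

91.61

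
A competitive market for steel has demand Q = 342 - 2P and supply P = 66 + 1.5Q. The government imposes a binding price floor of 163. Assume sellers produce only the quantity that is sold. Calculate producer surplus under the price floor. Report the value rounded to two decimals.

1360.00

Rewriting demand in inverse form: P = 171 - 0.5Q.
Free-market equilibrium: 171 - 0.5Q = 66 + 1.5Q gives Q* = 52.5, P* = 144.75.
At the floor price 163, quantity demanded is (171 - 163)/0.5 = 16; demand is the short side, so Q = 16 trades at P = 163.
The supply price at Q = 16 is 90. PS is the trapezoid between 163 and supply over [0, 16]: (1/2)[(163 - 66) + (163 - 90)](16) = 1360.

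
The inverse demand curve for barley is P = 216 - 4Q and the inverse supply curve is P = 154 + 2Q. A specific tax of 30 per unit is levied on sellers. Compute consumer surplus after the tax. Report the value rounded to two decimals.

Pre-tax equilibrium: 216 - 4Q = 154 + 2Q gives Q* = 10.3333, P* = 174.6667.
With the tax, sellers need 30 more per unit: 216 - 4Q = 154 + 2Q + 30, so Q_t = 5.3333. Buyers pay P_b = 194.6667; sellers receive P_s = P_b - 30 = 164.6667.
Consumer surplus is the triangle under demand above P_b: (1/2)(5.3333)(216 - 194.6667) = 56.8889.

56.89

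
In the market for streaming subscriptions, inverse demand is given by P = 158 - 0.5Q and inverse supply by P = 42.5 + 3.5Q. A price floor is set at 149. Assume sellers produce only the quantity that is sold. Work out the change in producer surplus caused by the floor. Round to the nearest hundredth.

-109.09

Without the control, 158 - 0.5Q = 42.5 + 3.5Q so Q* = 28.875 and P* = 143.5625.
At P = 149, buyers demand (158 - 149)/0.5 = 18 while sellers would supply more, so the quantity traded is 18 at price 149.
PS goes from (1/2)(28.875)(101.0625) = 1459.0898 to 1350 (computed as (149 - 42.5)(18) - (1/2)(3.5)(18)^2), a change of -109.0898.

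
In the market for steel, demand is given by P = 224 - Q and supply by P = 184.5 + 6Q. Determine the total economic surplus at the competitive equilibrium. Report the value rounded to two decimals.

Setting demand equal to supply, 39.5 = 7Q, so Q* = 5.6429 and P* = 218.3571.
CS = (1/2)(5.6429)(5.6429) = 15.9209 and PS = (1/2)(5.6429)(33.8571) = 95.5255, so total surplus = 111.4464.

111.45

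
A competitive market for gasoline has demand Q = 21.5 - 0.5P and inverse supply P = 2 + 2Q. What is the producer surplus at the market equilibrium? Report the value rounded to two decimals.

105.06

Rewriting demand in inverse form: P = 43 - 2Q.
Equilibrium: 43 - 2Q = 2 + 2Q, so Q* = 10.25 and P* = 22.5.
The supply curve's price intercept is 2, so PS = (1/2)(Q*)(P* - 2) = (1/2)(10.25)(20.5) = 105.0625.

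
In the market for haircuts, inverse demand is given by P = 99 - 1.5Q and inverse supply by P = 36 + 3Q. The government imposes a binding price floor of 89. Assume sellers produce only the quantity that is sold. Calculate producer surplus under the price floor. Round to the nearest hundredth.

286.67

Free-market equilibrium: 99 - 1.5Q = 36 + 3Q gives Q* = 14, P* = 78.
At P = 89, buyers demand (99 - 89)/1.5 = 6.6667 while sellers would supply more, so the quantity traded is 6.6667 at price 89.
The supply price at Q = 6.6667 is 56. PS is the trapezoid between 89 and supply over [0, 6.6667]: (1/2)[(89 - 36) + (89 - 56)](6.6667) = 286.6667.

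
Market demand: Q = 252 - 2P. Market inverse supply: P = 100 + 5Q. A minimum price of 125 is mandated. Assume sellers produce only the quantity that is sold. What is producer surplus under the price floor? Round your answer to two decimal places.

Rewriting demand in inverse form: P = 126 - 0.5Q.
Free-market equilibrium: 126 - 0.5Q = 100 + 5Q gives Q* = 4.7273, P* = 123.6364.
At P = 125, buyers demand (126 - 125)/0.5 = 2 while sellers would supply more, so the quantity traded is 2 at price 125.
The supply price at Q = 2 is 110. PS is the trapezoid between 125 and supply over [0, 2]: (1/2)[(125 - 100) + (125 - 110)](2) = 40.

40.00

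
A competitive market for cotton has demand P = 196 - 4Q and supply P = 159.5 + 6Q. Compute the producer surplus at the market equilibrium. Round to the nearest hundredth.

39.97

Setting demand equal to supply, 36.5 = 10Q, so Q* = 3.65 and P* = 181.4.
Producer surplus is the triangle above supply below P*: (1/2)(3.65)(181.4 - 159.5) = (1/2)(3.65)(21.9) = 39.9675.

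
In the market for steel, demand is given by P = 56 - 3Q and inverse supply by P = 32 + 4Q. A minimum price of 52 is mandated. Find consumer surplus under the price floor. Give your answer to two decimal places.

Without the control, 56 - 3Q = 32 + 4Q so Q* = 3.4286 and P* = 45.7143.
At the floor price 52, quantity demanded is (56 - 52)/3 = 1.3333; demand is the short side, so Q = 1.3333 trades at P = 52.
CS is the triangle under demand above 52: (1/2)(1.3333)(56 - 52) = 2.6667.

2.67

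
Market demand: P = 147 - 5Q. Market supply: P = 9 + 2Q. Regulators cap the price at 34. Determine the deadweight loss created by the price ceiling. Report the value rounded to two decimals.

Free-market equilibrium: 147 - 5Q = 9 + 2Q gives Q* = 19.7143, P* = 48.4286.
At the ceiling price 34, quantity supplied is (34 - 9)/2 = 12.5; supply is the short side, so Q = 12.5 trades at P = 34.
At Q = 12.5 the demand price is 84.5 and the supply price is 34. Deadweight loss is the triangle between the curves from 12.5 to 19.7143: (1/2)(84.5 - 34)(19.7143 - 12.5) = 182.1607.

182.16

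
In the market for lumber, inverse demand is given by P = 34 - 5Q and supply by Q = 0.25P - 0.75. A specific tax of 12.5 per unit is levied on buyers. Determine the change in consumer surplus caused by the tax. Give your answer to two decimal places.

-19.10

Rewriting supply in inverse form: P = 3 + 4Q.
Without the tax, 34 - 5Q = 3 + 4Q so Q* = 3.4444 and P* = 16.7778.
A tax on buyers shifts demand down by 12.5: (34 - 12.5) - 5Q = 3 + 4Q, so Q_t = 2.0556. Buyers pay P_b = 23.7222; sellers receive P_s = P_b - 12.5 = 11.2222.
CS falls from (1/2)(3.4444)(17.2222) = 29.6605 to (1/2)(2.0556)(10.2778) = 10.5633, a change of -19.0972.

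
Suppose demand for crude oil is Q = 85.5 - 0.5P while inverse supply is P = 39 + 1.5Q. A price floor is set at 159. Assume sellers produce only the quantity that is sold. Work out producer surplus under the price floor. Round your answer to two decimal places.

693.00

Rewriting demand in inverse form: P = 171 - 2Q.
Free-market equilibrium: 171 - 2Q = 39 + 1.5Q gives Q* = 37.7143, P* = 95.5714.
At the floor price 159, quantity demanded is (171 - 159)/2 = 6; demand is the short side, so Q = 6 trades at P = 159.
The supply price at Q = 6 is 48. PS is the trapezoid between 159 and supply over [0, 6]: (1/2)[(159 - 39) + (159 - 48)](6) = 693.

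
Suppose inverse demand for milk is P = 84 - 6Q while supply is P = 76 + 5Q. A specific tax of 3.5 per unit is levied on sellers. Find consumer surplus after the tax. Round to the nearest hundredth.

Without the tax, 84 - 6Q = 76 + 5Q so Q* = 0.7273 and P* = 79.6364.
A tax on sellers shifts supply up by 3.5: 84 - 6Q = 76 + 5Q + 3.5, so Q_t = 0.4091. Buyers pay P_b = 81.5455; sellers receive P_s = P_b - 3.5 = 78.0455.
Consumer surplus is the triangle under demand above P_b: (1/2)(0.4091)(84 - 81.5455) = 0.5021.

0.50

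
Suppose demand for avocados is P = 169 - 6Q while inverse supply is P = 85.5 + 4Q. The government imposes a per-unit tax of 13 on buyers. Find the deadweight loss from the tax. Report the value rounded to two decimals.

Pre-tax equilibrium: 169 - 6Q = 85.5 + 4Q gives Q* = 8.35, P* = 118.9.
A tax on buyers shifts demand down by 13: (169 - 13) - 6Q = 85.5 + 4Q, so Q_t = 7.05. Buyers pay P_b = 126.7; sellers receive P_s = P_b - 13 = 113.7.
The welfare triangle lost has base Q* - Q_t = 1.3 and height t = 13, so DWL = (1/2)(1.3)(13) = 8.45.

8.45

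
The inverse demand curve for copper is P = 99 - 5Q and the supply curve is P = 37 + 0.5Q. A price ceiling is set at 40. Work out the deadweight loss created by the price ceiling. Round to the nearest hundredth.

Free-market equilibrium: 99 - 5Q = 37 + 0.5Q gives Q* = 11.2727, P* = 42.6364.
At P = 40, sellers supply (40 - 37)/0.5 = 6 while buyers want more, so the quantity traded is 6 at price 40.
At Q = 6 the demand price is 69 and the supply price is 40. Deadweight loss is the triangle between the curves from 6 to 11.2727: (1/2)(69 - 40)(11.2727 - 6) = 76.4545.

76.45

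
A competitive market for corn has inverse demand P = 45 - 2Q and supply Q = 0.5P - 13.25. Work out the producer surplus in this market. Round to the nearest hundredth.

21.39

Rewriting supply in inverse form: P = 26.5 + 2Q.
Set 45 - 2Q = 26.5 + 2Q, which gives 18.5 = 4Q, so Q* = 4.625 and P* = 45 - 2(4.625) = 35.75.
PS is the area between P* and the supply curve from 0 to Q*: (1/2)(4.625)(9.25) = 21.3906.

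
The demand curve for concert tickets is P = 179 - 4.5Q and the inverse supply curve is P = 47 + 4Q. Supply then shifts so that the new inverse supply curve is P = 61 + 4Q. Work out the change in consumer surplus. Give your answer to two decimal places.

Initial equilibrium: Q_0 = 15.5294, P_0 = 109.1176; CS_0 = (1/2)(15.5294)(69.8824) = 542.6159, PS_0 = (1/2)(15.5294)(62.1176) = 482.3253.
New equilibrium: 179 - 4.5Q = 61 + 4Q gives Q_1 = 13.8824, P_1 = 116.5294; CS_1 = 433.6194, PS_1 = 385.4394.
Change in consumer surplus = 433.6194 - 542.6159 = -108.9965.

-109.00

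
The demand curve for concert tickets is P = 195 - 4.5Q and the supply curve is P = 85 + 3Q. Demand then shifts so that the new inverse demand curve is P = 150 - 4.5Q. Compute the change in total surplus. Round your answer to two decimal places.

-525.00

Initial equilibrium: Q_0 = 14.6667, P_0 = 129; CS_0 = (1/2)(14.6667)(66) = 484, PS_0 = (1/2)(14.6667)(44) = 322.6667.
New equilibrium: 150 - 4.5Q = 85 + 3Q gives Q_1 = 8.6667, P_1 = 111; CS_1 = 169, PS_1 = 112.6667.
Change in total surplus = (169 + 112.6667) - (484 + 322.6667) = -525.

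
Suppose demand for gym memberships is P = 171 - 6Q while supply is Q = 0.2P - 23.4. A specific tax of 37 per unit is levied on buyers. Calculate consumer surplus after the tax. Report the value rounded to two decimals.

Rewriting supply in inverse form: P = 117 + 5Q.
Without the tax, 171 - 6Q = 117 + 5Q so Q* = 4.9091 and P* = 141.5455.
A tax on buyers shifts demand down by 37: (171 - 37) - 6Q = 117 + 5Q, so Q_t = 1.5455. Buyers pay P_b = 161.7273; sellers receive P_s = P_b - 37 = 124.7273.
CS = (1/2)(Q_t)(171 - P_b) = (1/2)(1.5455)(9.2727) = 7.1653.

7.17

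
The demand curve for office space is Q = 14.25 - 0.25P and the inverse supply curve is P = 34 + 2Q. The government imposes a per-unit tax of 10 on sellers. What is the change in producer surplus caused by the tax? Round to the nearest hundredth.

Rewriting demand in inverse form: P = 57 - 4Q.
Pre-tax equilibrium: 57 - 4Q = 34 + 2Q gives Q* = 3.8333, P* = 41.6667.
A tax on sellers shifts supply up by 10: 57 - 4Q = 34 + 2Q + 10, so Q_t = 2.1667. Buyers pay P_b = 48.3333; sellers receive P_s = P_b - 10 = 38.3333.
Producers lose the trapezoid between P_s and P* out to Q_t plus the triangle from Q_t to Q*: change in PS = 4.6944 - 14.6944 = -10.

-10.00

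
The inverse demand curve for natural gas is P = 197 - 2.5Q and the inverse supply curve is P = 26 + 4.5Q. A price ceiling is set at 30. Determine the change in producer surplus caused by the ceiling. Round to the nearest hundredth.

Free-market equilibrium: 197 - 2.5Q = 26 + 4.5Q gives Q* = 24.4286, P* = 135.9286.
At the ceiling price 30, quantity supplied is (30 - 26)/4.5 = 0.8889; supply is the short side, so Q = 0.8889 trades at P = 30.
PS goes from (1/2)(24.4286)(109.9286) = 1342.699 to 1.7778 (computed as (30 - 26)(0.8889) - (1/2)(4.5)(0.8889)^2), a change of -1340.9212.

-1340.92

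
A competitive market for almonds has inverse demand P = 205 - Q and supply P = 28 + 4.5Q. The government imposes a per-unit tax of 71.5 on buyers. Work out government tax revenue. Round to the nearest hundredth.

1371.50

Pre-tax equilibrium: 205 - Q = 28 + 4.5Q gives Q* = 32.1818, P* = 172.8182.
With the tax, buyers' net willingness to pay falls by 71.5: (205 - 71.5) - Q = 28 + 4.5Q, so Q_t = 19.1818. Buyers pay P_b = 185.8182; sellers receive P_s = P_b - 71.5 = 114.3182.
Revenue is the tax times quantity traded: 71.5 x 19.1818 = 1371.5.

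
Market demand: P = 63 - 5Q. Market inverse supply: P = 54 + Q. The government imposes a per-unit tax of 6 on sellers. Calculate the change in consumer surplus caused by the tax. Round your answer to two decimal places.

-5.00

Pre-tax equilibrium: 63 - 5Q = 54 + Q gives Q* = 1.5, P* = 55.5.
With the tax, sellers need 6 more per unit: 63 - 5Q = 54 + Q + 6, so Q_t = 0.5. Buyers pay P_b = 60.5; sellers receive P_s = P_b - 6 = 54.5.
Consumers lose the trapezoid between P* and P_b out to Q_t plus the triangle from Q_t to Q*: change in CS = 0.625 - 5.625 = -5.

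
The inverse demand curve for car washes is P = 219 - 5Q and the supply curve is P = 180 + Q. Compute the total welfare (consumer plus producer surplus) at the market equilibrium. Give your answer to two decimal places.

126.75

Equilibrium: 219 - 5Q = 180 + Q, so Q* = 6.5 and P* = 186.5.
CS = (1/2)(6.5)(32.5) = 105.625 and PS = (1/2)(6.5)(6.5) = 21.125, so total surplus = 126.75.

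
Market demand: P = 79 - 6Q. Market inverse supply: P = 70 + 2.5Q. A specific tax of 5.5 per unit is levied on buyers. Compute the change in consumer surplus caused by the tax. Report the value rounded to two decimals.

Without the tax, 79 - 6Q = 70 + 2.5Q so Q* = 1.0588 and P* = 72.6471.
A tax on buyers shifts demand down by 5.5: (79 - 5.5) - 6Q = 70 + 2.5Q, so Q_t = 0.4118. Buyers pay P_b = 76.5294; sellers receive P_s = P_b - 5.5 = 71.0294.
CS falls from (1/2)(1.0588)(6.3529) = 3.3633 to (1/2)(0.4118)(2.4706) = 0.5087, a change of -2.8547.

-2.85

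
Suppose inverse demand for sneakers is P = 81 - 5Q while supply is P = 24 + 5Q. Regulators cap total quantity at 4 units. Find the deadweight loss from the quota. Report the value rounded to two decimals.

Without the quota, 81 - 5Q = 24 + 5Q gives Q* = 5.7.
At Q = 4 the demand price is 81 - 5(4) = 61 and the supply price is 24 + 5(4) = 44.
DWL = (1/2)(gap between curves at 4) x (Q* - 4) = (1/2)(17)(1.7) = 14.45.

14.45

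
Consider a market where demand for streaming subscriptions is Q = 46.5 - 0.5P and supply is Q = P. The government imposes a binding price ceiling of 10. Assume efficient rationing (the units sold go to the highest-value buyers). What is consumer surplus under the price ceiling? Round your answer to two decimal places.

Rewriting demand in inverse form: P = 93 - 2Q.
Rewriting supply in inverse form: P = Q.
Free-market equilibrium: 93 - 2Q = Q gives Q* = 31, P* = 31.
At P = 10, sellers supply (10 - 0)/1 = 10 while buyers want more, so the quantity traded is 10 at price 10.
The demand price at Q = 10 is 73. CS is the trapezoid between demand and 10 over [0, 10]: (1/2)[(93 - 10) + (73 - 10)](10) = 730.

730.00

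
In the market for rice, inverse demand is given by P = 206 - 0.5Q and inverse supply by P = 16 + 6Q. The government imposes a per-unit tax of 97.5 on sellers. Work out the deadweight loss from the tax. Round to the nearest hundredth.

731.25

Without the tax, 206 - 0.5Q = 16 + 6Q so Q* = 29.2308 and P* = 191.3846.
With the tax, sellers need 97.5 more per unit: 206 - 0.5Q = 16 + 6Q + 97.5, so Q_t = 14.2308. Buyers pay P_b = 198.8846; sellers receive P_s = P_b - 97.5 = 101.3846.
Deadweight loss is the triangle between the curves from Q_t to Q*: (1/2)(29.2308 - 14.2308)(97.5) = 731.25.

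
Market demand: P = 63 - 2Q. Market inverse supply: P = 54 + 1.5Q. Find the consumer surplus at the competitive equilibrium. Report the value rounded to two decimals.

6.61

Set 63 - 2Q = 54 + 1.5Q, which gives 9 = 3.5Q, so Q* = 2.5714 and P* = 63 - 2(2.5714) = 57.8571.
CS is the area between the demand curve and P* from 0 to Q*: (1/2)(2.5714)(5.1429) = 6.6122.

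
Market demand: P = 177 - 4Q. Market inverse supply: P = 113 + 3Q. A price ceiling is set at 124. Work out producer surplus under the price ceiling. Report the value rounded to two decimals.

Without the control, 177 - 4Q = 113 + 3Q so Q* = 9.1429 and P* = 140.4286.
At the ceiling price 124, quantity supplied is (124 - 113)/3 = 3.6667; supply is the short side, so Q = 3.6667 trades at P = 124.
PS is the triangle above supply below 124: (1/2)(3.6667)(124 - 113) = 20.1667.

20.17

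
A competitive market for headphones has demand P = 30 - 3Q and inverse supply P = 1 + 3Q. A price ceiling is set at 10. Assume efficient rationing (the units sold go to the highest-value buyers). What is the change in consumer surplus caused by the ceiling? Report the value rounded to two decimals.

Free-market equilibrium: 30 - 3Q = 1 + 3Q gives Q* = 4.8333, P* = 15.5.
At P = 10, sellers supply (10 - 1)/3 = 3 while buyers want more, so the quantity traded is 3 at price 10.
CS goes from (1/2)(4.8333)(14.5) = 35.0417 to 46.5 (computed as (30 - 10)(3) - (1/2)(3)(3)^2), a change of 11.4583.

11.46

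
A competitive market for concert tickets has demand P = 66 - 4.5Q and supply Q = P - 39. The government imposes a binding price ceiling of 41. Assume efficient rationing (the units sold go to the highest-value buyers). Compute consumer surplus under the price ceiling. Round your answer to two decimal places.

41.00

Rewriting supply in inverse form: P = 39 + Q.
Without the control, 66 - 4.5Q = 39 + Q so Q* = 4.9091 and P* = 43.9091.
At P = 41, sellers supply (41 - 39)/1 = 2 while buyers want more, so the quantity traded is 2 at price 41.
The demand price at Q = 2 is 57. CS is the trapezoid between demand and 41 over [0, 2]: (1/2)[(66 - 41) + (57 - 41)](2) = 41.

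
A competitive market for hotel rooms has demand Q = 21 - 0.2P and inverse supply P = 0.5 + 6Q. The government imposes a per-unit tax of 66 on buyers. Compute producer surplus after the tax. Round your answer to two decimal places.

Rewriting demand in inverse form: P = 105 - 5Q.
Pre-tax equilibrium: 105 - 5Q = 0.5 + 6Q gives Q* = 9.5, P* = 57.5.
A tax on buyers shifts demand down by 66: (105 - 66) - 5Q = 0.5 + 6Q, so Q_t = 3.5. Buyers pay P_b = 87.5; sellers receive P_s = P_b - 66 = 21.5.
PS = (1/2)(Q_t)(P_s - 0.5) = (1/2)(3.5)(21) = 36.75.

36.75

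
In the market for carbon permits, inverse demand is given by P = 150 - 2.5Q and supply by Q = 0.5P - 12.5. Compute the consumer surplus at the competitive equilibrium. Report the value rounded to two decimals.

Rewriting supply in inverse form: P = 25 + 2Q.
Setting demand equal to supply, 125 = 4.5Q, so Q* = 27.7778 and P* = 80.5556.
The demand choke price is 150, so CS = (1/2)(Q*)(150 - P*) = (1/2)(27.7778)(69.4444) = 964.5062.

964.51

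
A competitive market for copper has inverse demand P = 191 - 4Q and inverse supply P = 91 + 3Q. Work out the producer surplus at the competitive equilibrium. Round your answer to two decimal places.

306.12

Setting demand equal to supply, 100 = 7Q, so Q* = 14.2857 and P* = 133.8571.
The supply curve's price intercept is 91, so PS = (1/2)(Q*)(P* - 91) = (1/2)(14.2857)(42.8571) = 306.1224.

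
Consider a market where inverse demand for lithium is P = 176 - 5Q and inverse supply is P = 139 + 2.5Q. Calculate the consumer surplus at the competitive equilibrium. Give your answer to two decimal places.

Set 176 - 5Q = 139 + 2.5Q, which gives 37 = 7.5Q, so Q* = 4.9333 and P* = 176 - 5(4.9333) = 151.3333.
CS is the area between the demand curve and P* from 0 to Q*: (1/2)(4.9333)(24.6667) = 60.8444.

60.84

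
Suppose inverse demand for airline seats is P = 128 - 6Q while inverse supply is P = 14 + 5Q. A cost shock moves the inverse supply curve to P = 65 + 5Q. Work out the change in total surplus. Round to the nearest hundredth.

Initial equilibrium: Q_0 = 10.3636, P_0 = 65.8182; CS_0 = (1/2)(10.3636)(62.1818) = 322.2149, PS_0 = (1/2)(10.3636)(51.8182) = 268.5124.
New equilibrium: 128 - 6Q = 65 + 5Q gives Q_1 = 5.7273, P_1 = 93.6364; CS_1 = 98.405, PS_1 = 82.0041.
Change in total surplus = (98.405 + 82.0041) - (322.2149 + 268.5124) = -410.3182.

-410.32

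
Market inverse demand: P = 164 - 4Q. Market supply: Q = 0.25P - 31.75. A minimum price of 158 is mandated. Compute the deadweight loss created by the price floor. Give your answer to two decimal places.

39.06

Rewriting supply in inverse form: P = 127 + 4Q.
Free-market equilibrium: 164 - 4Q = 127 + 4Q gives Q* = 4.625, P* = 145.5.
At the floor price 158, quantity demanded is (164 - 158)/4 = 1.5; demand is the short side, so Q = 1.5 trades at P = 158.
The lost-trades triangle has base Q* - 1.5 = 3.125 and height equal to the gap between the curves at Q = 1.5, which is 158 - 133 = 25. DWL = (1/2)(3.125)(25) = 39.0625.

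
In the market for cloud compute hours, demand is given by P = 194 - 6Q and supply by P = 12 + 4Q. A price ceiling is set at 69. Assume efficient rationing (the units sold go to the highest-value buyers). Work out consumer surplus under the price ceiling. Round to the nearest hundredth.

1172.06

Without the control, 194 - 6Q = 12 + 4Q so Q* = 18.2 and P* = 84.8.
At the ceiling price 69, quantity supplied is (69 - 12)/4 = 14.25; supply is the short side, so Q = 14.25 trades at P = 69.
The demand price at Q = 14.25 is 108.5. CS is the trapezoid between demand and 69 over [0, 14.25]: (1/2)[(194 - 69) + (108.5 - 69)](14.25) = 1172.0625.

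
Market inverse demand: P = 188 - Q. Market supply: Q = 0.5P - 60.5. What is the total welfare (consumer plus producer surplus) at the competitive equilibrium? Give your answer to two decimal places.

748.17

Rewriting supply in inverse form: P = 121 + 2Q.
Set 188 - Q = 121 + 2Q, which gives 67 = 3Q, so Q* = 22.3333 and P* = 188 - (22.3333) = 165.6667.
CS = (1/2)(22.3333)(22.3333) = 249.3889 and PS = (1/2)(22.3333)(44.6667) = 498.7778, so total surplus = 748.1667.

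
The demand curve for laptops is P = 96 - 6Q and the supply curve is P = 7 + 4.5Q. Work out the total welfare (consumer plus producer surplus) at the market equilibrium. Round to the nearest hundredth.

Setting demand equal to supply, 89 = 10.5Q, so Q* = 8.4762 and P* = 45.1429.
CS = (1/2)(8.4762)(50.8571) = 215.5374 and PS = (1/2)(8.4762)(38.1429) = 161.6531, so total surplus = 377.1905.

377.19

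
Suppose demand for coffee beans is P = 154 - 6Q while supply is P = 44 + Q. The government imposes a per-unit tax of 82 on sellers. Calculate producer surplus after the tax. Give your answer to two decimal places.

Without the tax, 154 - 6Q = 44 + Q so Q* = 15.7143 and P* = 59.7143.
With the tax, sellers need 82 more per unit: 154 - 6Q = 44 + Q + 82, so Q_t = 4. Buyers pay P_b = 130; sellers receive P_s = P_b - 82 = 48.
Producer surplus is the triangle above supply below P_s: (1/2)(4)(48 - 44) = 8.

8.00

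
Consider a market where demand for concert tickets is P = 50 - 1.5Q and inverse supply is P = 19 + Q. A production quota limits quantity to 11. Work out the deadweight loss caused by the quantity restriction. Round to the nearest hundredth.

Without the quota, 50 - 1.5Q = 19 + Q gives Q* = 12.4.
At Q = 11 the demand price is 50 - 1.5(11) = 33.5 and the supply price is 19 + (11) = 30.
DWL = (1/2)(gap between curves at 11) x (Q* - 11) = (1/2)(3.5)(1.4) = 2.45.

2.45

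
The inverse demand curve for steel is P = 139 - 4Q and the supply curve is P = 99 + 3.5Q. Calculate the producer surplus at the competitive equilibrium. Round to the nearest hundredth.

49.78

Set 139 - 4Q = 99 + 3.5Q, which gives 40 = 7.5Q, so Q* = 5.3333 and P* = 139 - 4(5.3333) = 117.6667.
Producer surplus is the triangle above supply below P*: (1/2)(5.3333)(117.6667 - 99) = (1/2)(5.3333)(18.6667) = 49.7778.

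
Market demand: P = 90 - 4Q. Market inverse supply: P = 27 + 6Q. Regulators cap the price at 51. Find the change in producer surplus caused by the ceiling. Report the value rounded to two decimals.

-71.07

Without the control, 90 - 4Q = 27 + 6Q so Q* = 6.3 and P* = 64.8.
At the ceiling price 51, quantity supplied is (51 - 27)/6 = 4; supply is the short side, so Q = 4 trades at P = 51.
PS goes from (1/2)(6.3)(37.8) = 119.07 to 48 (computed as (51 - 27)(4) - (1/2)(6)(4)^2), a change of -71.07.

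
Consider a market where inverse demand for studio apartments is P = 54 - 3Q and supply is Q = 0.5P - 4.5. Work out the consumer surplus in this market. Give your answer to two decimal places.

Rewriting supply in inverse form: P = 9 + 2Q.
Setting demand equal to supply, 45 = 5Q, so Q* = 9 and P* = 27.
CS is the area between the demand curve and P* from 0 to Q*: (1/2)(9)(27) = 121.5.

121.50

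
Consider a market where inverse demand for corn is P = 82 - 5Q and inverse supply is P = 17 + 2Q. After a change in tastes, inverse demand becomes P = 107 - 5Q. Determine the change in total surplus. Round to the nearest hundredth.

Initial equilibrium: Q_0 = 9.2857, P_0 = 35.5714; CS_0 = (1/2)(9.2857)(46.4286) = 215.5612, PS_0 = (1/2)(9.2857)(18.5714) = 86.2245.
New equilibrium: 107 - 5Q = 17 + 2Q gives Q_1 = 12.8571, P_1 = 42.7143; CS_1 = 413.2653, PS_1 = 165.3061.
Change in total surplus = (413.2653 + 165.3061) - (215.5612 + 86.2245) = 276.7857.

276.79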